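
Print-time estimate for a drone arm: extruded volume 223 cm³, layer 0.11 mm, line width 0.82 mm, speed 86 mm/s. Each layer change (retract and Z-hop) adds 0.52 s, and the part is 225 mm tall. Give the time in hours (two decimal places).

Extrusion cross-section: 0.11 × 0.82 → 0.0902 mm².
Total extruded path = 223000/0.0902 = 2472283.8 mm.
Time extruding = 2472283.8 / 86 = 28747.5 s.
Number of layers: 225 / 0.11 → 2046 (rounded up).
Non-print overhead = 2046 × 0.52 = 1063.92 s.
Total = 28747.5 + 1063.92 = 29811.42 s = 8.28 hours.

8.28 hours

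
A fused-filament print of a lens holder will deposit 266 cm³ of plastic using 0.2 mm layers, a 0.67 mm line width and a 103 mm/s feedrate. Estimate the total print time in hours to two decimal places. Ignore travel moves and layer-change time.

Line area = 0.2 × 0.67, so 0.134 mm².
Path length: 266000 mm³ / 0.134 mm² → 1985074.6 mm.
Extrusion time: 1985074.6 / 103 → 19272.6 s.
In the requested units: 19272.6 s = 5.35 hours.

5.35 hours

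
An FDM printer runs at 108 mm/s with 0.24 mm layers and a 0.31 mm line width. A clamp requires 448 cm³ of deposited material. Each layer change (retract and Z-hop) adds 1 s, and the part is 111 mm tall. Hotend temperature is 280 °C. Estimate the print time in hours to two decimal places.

Extrusion cross-section = 0.24 × 0.31 = 0.0744 mm².
Total extruded path = 448000/0.0744 = 6021505.4 mm.
Extrusion time = 6021505.4 / 108 = 55754.7 s.
Layers = ⌈111/0.24⌉ = 463.
Z-hop total: 463 × 1 → 463 s.
Altogether 55754.7 + 463 = 56217.7 s, i.e. 15.62 hours.

15.62 hours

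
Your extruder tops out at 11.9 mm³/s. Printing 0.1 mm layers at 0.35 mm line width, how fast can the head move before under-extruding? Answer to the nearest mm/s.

340 mm/s

Bead cross-section: 0.1 × 0.35 → 0.035 mm².
v_max = Q/A = 11.9/0.035 = 340.00 mm/s → 340 mm/s.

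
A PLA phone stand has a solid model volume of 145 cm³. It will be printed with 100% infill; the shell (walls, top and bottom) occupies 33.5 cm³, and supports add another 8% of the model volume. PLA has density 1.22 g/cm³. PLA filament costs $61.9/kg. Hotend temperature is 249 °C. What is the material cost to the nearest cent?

Volume inside the shell = 145 − 33.5, so 111.5 cm³.
Deposited infill = 1.00 × 111.5 = 111.5 cm³.
Support = 0.08 × 145 = 11.6 cm³.
Deposited volume = 33.5 + 111.5 + 11.6 = 156.6 cm³.
Mass = 156.6 × 1.22, so 191.052 g.
At $61.9/kg: 191.052/1000 × 61.9 = $11.83.

$11.83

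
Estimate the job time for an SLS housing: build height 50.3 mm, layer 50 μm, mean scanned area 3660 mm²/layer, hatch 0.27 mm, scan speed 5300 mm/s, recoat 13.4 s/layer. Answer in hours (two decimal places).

4.46 hours

Layer count = ceil(50.3 / 0.05) = 1006.
Scan path per layer = 3660 / 0.27, so 13555.6 mm.
Per-layer scan time = 13555.6 / 5300 = 2.5577 s.
Per-layer time = 2.5577 + 13.4, so 15.9577 s.
1006 layers × 15.9577 s/layer = 16053.4462 s, i.e. 4.46 hours.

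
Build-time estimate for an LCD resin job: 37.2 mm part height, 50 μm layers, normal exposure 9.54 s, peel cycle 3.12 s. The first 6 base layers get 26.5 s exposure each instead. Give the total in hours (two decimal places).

2.64 hours

Layer count = ceil(37.2 / 0.05) = 744.
Bottom layers = 6 × (26.5 + 3.12), so 177.72 s.
Normal layers = 738 × (9.54 + 3.12) = 9343.08 s.
Total = 177.72 + 9343.08 = 9520.8 s = 2.64 hours.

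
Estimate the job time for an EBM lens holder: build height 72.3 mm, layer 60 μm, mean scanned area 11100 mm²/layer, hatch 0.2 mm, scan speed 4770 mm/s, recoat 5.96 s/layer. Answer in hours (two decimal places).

Number of layers: 72.3 / 0.06 → 1205 (rounded up).
Scan path per layer = 11100 / 0.2, so 55500 mm.
Scan time per layer = 55500 / 4770, so 11.6352 s.
Layer cycle: 11.6352 + 5.96 → 17.5952 s.
Build time = 1205 × 17.5952 = 21202.216 s = 5.89 hours.

5.89 hours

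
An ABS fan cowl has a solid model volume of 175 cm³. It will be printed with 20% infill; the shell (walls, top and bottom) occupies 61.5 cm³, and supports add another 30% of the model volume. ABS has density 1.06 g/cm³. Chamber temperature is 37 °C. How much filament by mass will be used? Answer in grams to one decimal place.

144.9 g

Interior volume = 175 − 61.5 = 113.5 cm³.
Deposited infill = 0.20 × 113.5, so 22.7 cm³.
Support: 0.30 × 175 → 52.5 cm³.
Total extruded = 61.5 + 22.7 + 52.5 = 136.7 cm³.
Mass: 136.7 × 1.06 → 144.902 g.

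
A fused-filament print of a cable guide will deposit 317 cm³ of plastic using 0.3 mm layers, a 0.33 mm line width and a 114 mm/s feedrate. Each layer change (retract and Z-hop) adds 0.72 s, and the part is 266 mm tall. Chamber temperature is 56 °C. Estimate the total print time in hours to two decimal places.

7.98 hours

Line area = 0.3 × 0.33, so 0.099 mm².
Total extruded path = 317000/0.099 = 3202020.2 mm.
Print-move time = 3202020.2 / 114 = 28087.9 s.
Number of layers: 266 / 0.3 → 887 (rounded up).
Z-hop total = 887 × 0.72 = 638.64 s.
Altogether 28087.9 + 638.64 = 28726.54 s, i.e. 7.98 hours.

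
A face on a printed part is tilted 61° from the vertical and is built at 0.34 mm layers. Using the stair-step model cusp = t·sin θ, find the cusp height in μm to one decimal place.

Cusp = layer height × sin(61°) = 0.34 × 0.8746 = 0.297364 mm = 297.4 μm.

297.4 μm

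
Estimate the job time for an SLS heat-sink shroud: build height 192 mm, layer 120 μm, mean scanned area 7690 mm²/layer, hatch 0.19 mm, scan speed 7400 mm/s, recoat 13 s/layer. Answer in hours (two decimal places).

Layer count = ceil(192 / 0.12) = 1600.
Hatch length per layer = 7690 / 0.19 = 40473.7 mm.
Laser time per layer: 40473.7 / 7400 → 5.4694 s.
Time per layer = 5.4694 + 13, so 18.4694 s.
Total: 1600 × 18.4694 s = 29551.04 s → 8.21 hours.

8.21 hours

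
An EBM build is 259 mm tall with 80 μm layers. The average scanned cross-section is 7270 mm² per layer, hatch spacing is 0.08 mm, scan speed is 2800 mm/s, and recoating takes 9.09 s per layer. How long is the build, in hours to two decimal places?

37.37 hours

Layer count = ceil(259 / 0.08) = 3238.
Per-layer scan distance: 7270 / 0.08 → 90875 mm.
Beam time per layer: 90875 / 2800 → 32.4554 s.
Time per layer: 32.4554 + 9.09 → 41.5454 s.
Total: 3238 × 41.5454 s = 134524.0052 s → 37.37 hours.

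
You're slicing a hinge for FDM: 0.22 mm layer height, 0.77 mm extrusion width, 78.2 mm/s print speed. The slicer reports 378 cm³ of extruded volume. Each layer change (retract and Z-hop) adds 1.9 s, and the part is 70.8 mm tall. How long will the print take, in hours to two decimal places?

8.10 hours

Line area = 0.22 × 0.77, so 0.1694 mm².
Total extruded path = 378000/0.1694 = 2231405 mm.
Time extruding = 2231405 / 78.2 = 28534.6 s.
Number of layers: 70.8 / 0.22 → 322 (rounded up).
Layer-change overhead = 322 × 1.9, so 611.8 s.
Total = 28534.6 + 611.8 = 29146.4 s = 8.10 hours.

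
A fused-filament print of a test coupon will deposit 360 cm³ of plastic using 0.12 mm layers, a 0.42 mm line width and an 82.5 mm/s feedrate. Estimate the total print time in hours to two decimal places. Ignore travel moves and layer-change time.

24.05 hours

Bead cross-section: 0.12 × 0.42 → 0.0504 mm².
Path length: 360000 mm³ / 0.0504 mm² → 7142857.1 mm.
Extrusion time: 7142857.1 / 82.5 → 86580.1 s.
That's 86580.1 s → 24.05 hours.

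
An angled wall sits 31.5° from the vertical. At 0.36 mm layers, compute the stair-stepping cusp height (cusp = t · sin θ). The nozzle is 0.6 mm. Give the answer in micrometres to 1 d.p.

sin(31.5°) = 0.5225, so cusp = 0.36 × 0.5225 = 0.1881 mm → 188.1 μm.

188.1 μm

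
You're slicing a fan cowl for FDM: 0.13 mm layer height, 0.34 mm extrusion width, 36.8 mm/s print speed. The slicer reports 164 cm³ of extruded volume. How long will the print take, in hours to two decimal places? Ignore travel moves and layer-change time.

28.01 hours

Line area = 0.13 × 0.34 = 0.0442 mm².
Path length: 164000 mm³ / 0.0442 mm² → 3710407.2 mm.
Print-move time = 3710407.2 / 36.8 = 100826.3 s.
100826.3 s = 28.01 hours.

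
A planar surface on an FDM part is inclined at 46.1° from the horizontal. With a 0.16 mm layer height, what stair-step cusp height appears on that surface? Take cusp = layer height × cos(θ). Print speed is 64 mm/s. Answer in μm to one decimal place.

110.9 μm

Cusp = layer height × cos(46.1°) = 0.16 × 0.6934 = 0.110944 mm = 110.9 μm.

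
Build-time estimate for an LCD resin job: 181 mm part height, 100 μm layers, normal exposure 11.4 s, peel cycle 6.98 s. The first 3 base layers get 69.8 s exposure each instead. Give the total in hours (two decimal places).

Layers = ⌈181/0.1⌉ = 1810.
Base layers = 3 × (69.8 + 6.98), so 230.34 s.
Regular layers: 1807 × (11.4 + 6.98) → 33212.66 s.
Sum: 230.34 + 33212.66 = 33443 s → 9.29 hours.

9.29 hours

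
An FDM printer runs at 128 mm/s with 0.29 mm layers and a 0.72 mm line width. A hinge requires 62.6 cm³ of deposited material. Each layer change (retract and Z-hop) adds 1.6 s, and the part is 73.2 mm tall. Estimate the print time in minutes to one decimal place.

45.8 minutes

Bead cross-section = 0.29 × 0.72, so 0.2088 mm².
Path length: 62600 mm³ / 0.2088 mm² → 299808.4 mm.
Extrusion time = 299808.4 / 128 = 2342.3 s.
Layers = ⌈73.2/0.29⌉ = 253.
Layer-change overhead = 253 × 1.6 = 404.8 s.
Altogether 2342.3 + 404.8 = 2747.1 s, i.e. 45.8 minutes.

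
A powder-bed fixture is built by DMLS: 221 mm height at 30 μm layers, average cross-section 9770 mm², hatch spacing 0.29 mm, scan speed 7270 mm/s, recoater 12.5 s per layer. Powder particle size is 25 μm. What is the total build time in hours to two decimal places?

Number of layers: 221 / 0.03 → 7367 (rounded up).
Per-layer scan distance = 9770 / 0.29, so 33689.7 mm.
Per-layer scan time = 33689.7 / 7270, so 4.6341 s.
Per-layer time = 4.6341 + 12.5, so 17.1341 s.
Total: 7367 × 17.1341 s = 126226.9147 s → 35.06 hours.

35.06 hours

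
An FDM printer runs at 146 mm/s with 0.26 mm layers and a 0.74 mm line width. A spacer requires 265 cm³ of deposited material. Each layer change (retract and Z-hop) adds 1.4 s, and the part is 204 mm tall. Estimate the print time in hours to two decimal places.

2.93 hours

Bead cross-section: 0.26 × 0.74 → 0.1924 mm².
Total extruded path = 265000/0.1924 = 1377338.9 mm.
Print-move time = 1377338.9 / 146, so 9433.8 s.
Number of layers: 204 / 0.26 → 785 (rounded up).
Z-hop total: 785 × 1.4 → 1099 s.
Altogether 9433.8 + 1099 = 10532.8 s, i.e. 2.93 hours.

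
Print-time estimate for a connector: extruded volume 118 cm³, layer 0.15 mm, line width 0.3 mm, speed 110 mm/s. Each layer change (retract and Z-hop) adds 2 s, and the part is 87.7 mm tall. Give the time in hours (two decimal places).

Bead cross-section: 0.15 × 0.3 → 0.045 mm².
Total extruded path = 118000/0.045 = 2622222.2 mm.
Time extruding: 2622222.2 / 110 → 23838.4 s.
Layer count = ceil(87.7 / 0.15) = 585.
Non-print overhead = 585 × 2, so 1170 s.
Total = 23838.4 + 1170 = 25008.4 s = 6.95 hours.

6.95 hours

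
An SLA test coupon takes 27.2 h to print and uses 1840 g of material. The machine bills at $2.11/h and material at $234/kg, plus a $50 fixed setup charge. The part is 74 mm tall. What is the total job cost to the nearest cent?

$537.95

Time charge: 2.11 × 27.2 → $57.392.
Material cost: 234 × 1840/1000 → $430.56.
Total = 57.392 + 430.56 + 50 = 537.952 ≈ $537.95.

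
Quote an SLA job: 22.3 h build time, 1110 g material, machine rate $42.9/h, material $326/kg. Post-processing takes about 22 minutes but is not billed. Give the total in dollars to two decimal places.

$1318.53

Machine cost: 42.9 × 22.3 → $956.67.
Material charge = 326 × 1110/1000 = $361.86.
Total = 956.67 + 361.86 = $1318.53.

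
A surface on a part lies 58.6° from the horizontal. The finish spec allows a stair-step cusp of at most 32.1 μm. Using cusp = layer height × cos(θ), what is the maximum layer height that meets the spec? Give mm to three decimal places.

cos(58.6°) = 0.5210; t_max = 0.0321/0.5210 = 0.062 mm.

0.062 mm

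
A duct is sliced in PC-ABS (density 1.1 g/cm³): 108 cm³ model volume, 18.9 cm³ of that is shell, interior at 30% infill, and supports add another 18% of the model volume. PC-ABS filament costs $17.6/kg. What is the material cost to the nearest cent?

Infill region = 108 − 18.9, so 89.1 cm³.
Infill deposited = 0.30 × 89.1 = 26.73 cm³.
Support = 0.18 × 108, so 19.44 cm³.
Total printed volume = 18.9 + 26.73 + 19.44, so 65.07 cm³.
Mass: 65.07 × 1.1 → 71.577 g.
Cost = 71.577 g / 1000 × $17.6/kg = $1.26.

$1.26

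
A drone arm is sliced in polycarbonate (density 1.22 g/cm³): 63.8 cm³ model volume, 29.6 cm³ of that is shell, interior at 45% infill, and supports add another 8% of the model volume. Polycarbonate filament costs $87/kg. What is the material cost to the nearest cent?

Interior volume = 63.8 − 29.6, so 34.2 cm³.
Infill deposited = 0.45 × 34.2 = 15.39 cm³.
Support = 0.08 × 63.8, so 5.104 cm³.
Total printed volume = 29.6 + 15.39 + 5.104 = 50.094 cm³.
Mass = 50.094 × 1.22, so 61.11468 g.
Cost = 61.11468 g / 1000 × $87/kg = $5.32.

$5.32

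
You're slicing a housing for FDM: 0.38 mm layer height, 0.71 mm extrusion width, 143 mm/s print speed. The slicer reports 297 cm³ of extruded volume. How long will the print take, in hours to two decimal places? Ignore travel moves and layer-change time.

2.14 hours

Line area: 0.38 × 0.71 → 0.2698 mm².
Total extruded path = 297000/0.2698 = 1100815.4 mm.
Extrusion time = 1100815.4 / 143 = 7698 s.
In the requested units: 7698 s = 2.14 hours.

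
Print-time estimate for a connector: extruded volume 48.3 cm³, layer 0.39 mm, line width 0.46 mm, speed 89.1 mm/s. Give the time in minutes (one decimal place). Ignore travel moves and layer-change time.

Extrusion cross-section = 0.39 × 0.46, so 0.1794 mm².
Toolpath length = 48.3 cm³ / 0.1794 mm² = 48300 / 0.1794 = 269230.8 mm.
Print-move time: 269230.8 / 89.1 → 3021.7 s.
3021.7 s = 50.4 minutes.

50.4 minutes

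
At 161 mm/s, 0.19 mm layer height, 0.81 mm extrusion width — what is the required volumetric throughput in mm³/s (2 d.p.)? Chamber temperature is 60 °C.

24.78

A = 0.19 × 0.81 = 0.1539 mm².
Volumetric flow = 161 × 0.1539 = 24.78 mm³/s.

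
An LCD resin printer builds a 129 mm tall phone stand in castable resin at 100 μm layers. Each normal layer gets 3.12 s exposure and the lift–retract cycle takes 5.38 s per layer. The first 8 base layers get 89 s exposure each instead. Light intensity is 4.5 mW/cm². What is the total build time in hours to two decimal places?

Number of layers: 129 / 0.1 → 1290 (rounded up).
Base layers: 8 × (89 + 5.38) → 755.04 s.
Regular layers = 1282 × (3.12 + 5.38) = 10897 s.
Total = 755.04 + 10897 = 11652.04 s = 3.24 hours.

3.24 hours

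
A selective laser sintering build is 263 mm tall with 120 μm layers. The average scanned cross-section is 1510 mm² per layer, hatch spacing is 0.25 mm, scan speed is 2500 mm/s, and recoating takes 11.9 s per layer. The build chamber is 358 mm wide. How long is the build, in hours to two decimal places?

8.72 hours

Number of layers: 263 / 0.12 → 2192 (rounded up).
Hatch length per layer = 1510 / 0.25 = 6040 mm.
Per-layer scan time = 6040 / 2500 = 2.416 s.
Per-layer time = 2.416 + 11.9, so 14.316 s.
Build time = 2192 × 14.316 = 31380.672 s = 8.72 hours.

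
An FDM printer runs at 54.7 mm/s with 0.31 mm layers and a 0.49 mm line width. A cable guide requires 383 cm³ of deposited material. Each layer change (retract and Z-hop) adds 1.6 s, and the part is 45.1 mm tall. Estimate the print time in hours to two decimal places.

Line area = 0.31 × 0.49 = 0.1519 mm².
Path length: 383000 mm³ / 0.1519 mm² → 2521395.7 mm.
Time extruding: 2521395.7 / 54.7 → 46095 s.
Layer count = ceil(45.1 / 0.31) = 146.
Non-print overhead: 146 × 1.6 → 233.6 s.
Altogether 46095 + 233.6 = 46328.6 s, i.e. 12.87 hours.

12.87 hours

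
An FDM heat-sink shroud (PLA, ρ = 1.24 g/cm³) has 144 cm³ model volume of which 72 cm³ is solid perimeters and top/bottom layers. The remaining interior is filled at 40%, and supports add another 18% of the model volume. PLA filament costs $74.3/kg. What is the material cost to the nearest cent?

Infill region = 144 − 72, so 72 cm³.
Infill volume = 0.40 × 72 = 28.8 cm³.
Support = 0.18 × 144 = 25.92 cm³.
Total extruded = 72 + 28.8 + 25.92 = 126.72 cm³.
Mass: 126.72 × 1.24 → 157.1328 g.
Cost = 157.1328 g / 1000 × $74.3/kg = $11.67.

$11.67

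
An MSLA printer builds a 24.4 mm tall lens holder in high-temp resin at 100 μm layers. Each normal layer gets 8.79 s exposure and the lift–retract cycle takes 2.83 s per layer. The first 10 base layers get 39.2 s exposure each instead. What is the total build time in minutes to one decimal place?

Layer count = ceil(24.4 / 0.1) = 244.
Bottom layers: 10 × (39.2 + 2.83) → 420.3 s.
Normal layers: 234 × (8.79 + 2.83) → 2719.08 s.
Total = 420.3 + 2719.08 = 3139.38 s = 52.3 minutes.

52.3 minutes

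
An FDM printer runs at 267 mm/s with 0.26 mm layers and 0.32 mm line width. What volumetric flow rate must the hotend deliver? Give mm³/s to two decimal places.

Bead cross-section = 0.26 × 0.32, so 0.0832 mm².
Q = v·A = 267 × 0.0832 = 22.21 mm³/s.

22.21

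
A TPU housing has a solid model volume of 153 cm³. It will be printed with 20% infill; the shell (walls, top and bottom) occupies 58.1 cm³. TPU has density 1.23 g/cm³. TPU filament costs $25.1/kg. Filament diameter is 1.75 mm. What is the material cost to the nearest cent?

$2.38

Infill region = 153 − 58.1 = 94.9 cm³.
Deposited infill = 0.20 × 94.9, so 18.98 cm³.
Deposited volume: 58.1 + 18.98 → 77.08 cm³.
Mass = 77.08 × 1.23, so 94.8084 g.
Cost = 94.8084 g / 1000 × $25.1/kg = $2.38.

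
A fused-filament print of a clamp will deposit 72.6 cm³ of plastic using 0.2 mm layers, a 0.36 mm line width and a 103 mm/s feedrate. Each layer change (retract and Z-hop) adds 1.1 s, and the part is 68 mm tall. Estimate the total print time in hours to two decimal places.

Extrusion cross-section = 0.2 × 0.36, so 0.072 mm².
Total extruded path = 72600/0.072 = 1008333.3 mm.
Time extruding = 1008333.3 / 103 = 9789.6 s.
Layer count = ceil(68 / 0.2) = 340.
Layer-change overhead: 340 × 1.1 → 374 s.
Altogether 9789.6 + 374 = 10163.6 s, i.e. 2.82 hours.

2.82 hours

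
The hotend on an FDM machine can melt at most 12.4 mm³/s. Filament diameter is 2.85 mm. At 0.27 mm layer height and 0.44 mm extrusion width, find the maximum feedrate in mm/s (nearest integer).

Bead cross-section: 0.27 × 0.44 → 0.1188 mm².
Max speed = 12.4 / 0.1188 = 104.38 ≈ 104 mm/s.

104 mm/s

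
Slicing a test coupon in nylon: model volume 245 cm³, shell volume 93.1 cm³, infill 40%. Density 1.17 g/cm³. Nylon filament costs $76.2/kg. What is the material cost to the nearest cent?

Volume inside the shell = 245 − 93.1 = 151.9 cm³.
Deposited infill = 0.40 × 151.9 = 60.76 cm³.
Total printed volume = 93.1 + 60.76 = 153.86 cm³.
Mass = 153.86 × 1.17, so 180.0162 g.
Cost = 180.0162 g / 1000 × $76.2/kg = $13.72.

$13.72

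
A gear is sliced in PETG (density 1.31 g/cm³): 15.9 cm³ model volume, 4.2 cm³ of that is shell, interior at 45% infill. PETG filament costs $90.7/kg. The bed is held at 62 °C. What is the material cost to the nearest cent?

$1.12

Interior volume: 15.9 − 4.2 → 11.7 cm³.
Infill volume: 0.45 × 11.7 → 5.265 cm³.
Total extruded = 4.2 + 5.265, so 9.465 cm³.
Mass = 9.465 × 1.31, so 12.39915 g.
At $90.7/kg: 12.39915/1000 × 90.7 = $1.12.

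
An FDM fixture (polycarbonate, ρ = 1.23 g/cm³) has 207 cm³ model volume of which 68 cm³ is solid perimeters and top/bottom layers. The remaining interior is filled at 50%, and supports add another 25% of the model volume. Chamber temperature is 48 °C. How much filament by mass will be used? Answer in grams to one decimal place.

Infill region = 207 − 68, so 139 cm³.
Deposited infill = 0.50 × 139 = 69.5 cm³.
Support = 0.25 × 207 = 51.75 cm³.
Deposited volume: 68 + 69.5 + 51.75 → 189.25 cm³.
Mass = 189.25 × 1.23 = 232.7775 g.

232.8 g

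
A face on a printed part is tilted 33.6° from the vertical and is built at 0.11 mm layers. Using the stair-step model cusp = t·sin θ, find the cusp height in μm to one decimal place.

60.9 μm

h_c = t·sin θ = 0.11 × 0.5534 = 0.060874 mm (60.9 μm).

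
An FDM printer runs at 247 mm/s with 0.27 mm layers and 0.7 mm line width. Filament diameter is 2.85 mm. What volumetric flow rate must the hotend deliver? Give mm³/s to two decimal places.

Extrusion cross-section = 0.27 × 0.7, so 0.189 mm².
Volumetric flow = 247 × 0.189 = 46.68 mm³/s.

46.68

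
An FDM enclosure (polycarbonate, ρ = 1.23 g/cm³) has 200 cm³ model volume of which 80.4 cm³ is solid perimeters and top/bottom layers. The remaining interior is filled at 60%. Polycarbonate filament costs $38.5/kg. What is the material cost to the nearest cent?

Volume inside the shell: 200 − 80.4 → 119.6 cm³.
Deposited infill: 0.60 × 119.6 → 71.76 cm³.
Total printed volume = 80.4 + 71.76, so 152.16 cm³.
Mass = 152.16 × 1.23 = 187.1568 g.
Cost = 187.1568 g / 1000 × $38.5/kg = $7.21.

$7.21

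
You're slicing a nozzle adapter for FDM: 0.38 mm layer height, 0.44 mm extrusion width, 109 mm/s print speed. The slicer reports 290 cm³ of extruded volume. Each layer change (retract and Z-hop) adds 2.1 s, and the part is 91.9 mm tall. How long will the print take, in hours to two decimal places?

4.56 hours

Extrusion cross-section: 0.38 × 0.44 → 0.1672 mm².
Toolpath length = 290 cm³ / 0.1672 mm² = 290000 / 0.1672 = 1734449.8 mm.
Extrusion time = 1734449.8 / 109, so 15912.4 s.
Number of layers: 91.9 / 0.38 → 242 (rounded up).
Z-hop total = 242 × 2.1 = 508.2 s.
Altogether 15912.4 + 508.2 = 16420.6 s, i.e. 4.56 hours.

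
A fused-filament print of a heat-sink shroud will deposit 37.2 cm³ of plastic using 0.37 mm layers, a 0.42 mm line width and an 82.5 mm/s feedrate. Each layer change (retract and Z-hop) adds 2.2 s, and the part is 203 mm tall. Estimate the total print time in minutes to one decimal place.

Extrusion cross-section = 0.37 × 0.42 = 0.1554 mm².
Path length: 37200 mm³ / 0.1554 mm² → 239382.2 mm.
Time extruding = 239382.2 / 82.5, so 2901.6 s.
Number of layers: 203 / 0.37 → 549 (rounded up).
Z-hop total = 549 × 2.2 = 1207.8 s.
Altogether 2901.6 + 1207.8 = 4109.4 s, i.e. 68.5 minutes.

68.5 minutes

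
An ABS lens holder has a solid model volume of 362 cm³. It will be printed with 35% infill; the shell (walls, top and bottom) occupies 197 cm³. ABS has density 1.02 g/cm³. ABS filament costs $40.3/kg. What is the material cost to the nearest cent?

Interior volume: 362 − 197 → 165 cm³.
Infill deposited = 0.35 × 165 = 57.75 cm³.
Total extruded = 197 + 57.75, so 254.75 cm³.
Mass: 254.75 × 1.02 → 259.845 g.
At $40.3/kg: 259.845/1000 × 40.3 = $10.47.

$10.47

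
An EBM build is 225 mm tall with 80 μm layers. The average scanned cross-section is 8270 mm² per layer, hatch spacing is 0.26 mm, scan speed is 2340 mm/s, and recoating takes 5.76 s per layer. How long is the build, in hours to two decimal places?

Layers = ⌈225/0.08⌉ = 2813.
Hatch length per layer: 8270 / 0.26 → 31807.7 mm.
Per-layer scan time = 31807.7 / 2340, so 13.593 s.
Layer cycle = 13.593 + 5.76, so 19.353 s.
Build time = 2813 × 19.353 = 54439.989 s = 15.12 hours.

15.12 hours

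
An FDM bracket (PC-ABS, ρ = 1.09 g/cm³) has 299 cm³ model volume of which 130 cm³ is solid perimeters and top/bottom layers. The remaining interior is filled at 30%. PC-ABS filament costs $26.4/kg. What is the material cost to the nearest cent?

Infill region = 299 − 130 = 169 cm³.
Deposited infill = 0.30 × 169, so 50.7 cm³.
Total printed volume = 130 + 50.7, so 180.7 cm³.
Mass = 180.7 × 1.09, so 196.963 g.
Cost = 196.963 g / 1000 × $26.4/kg = $5.20.

$5.20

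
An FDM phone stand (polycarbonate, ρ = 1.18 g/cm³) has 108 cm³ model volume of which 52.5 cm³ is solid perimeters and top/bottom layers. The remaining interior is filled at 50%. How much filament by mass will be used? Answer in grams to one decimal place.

Infill region: 108 − 52.5 → 55.5 cm³.
Infill deposited: 0.50 × 55.5 → 27.75 cm³.
Total extruded = 52.5 + 27.75 = 80.25 cm³.
Mass = 80.25 × 1.18 = 94.695 g.

94.7 g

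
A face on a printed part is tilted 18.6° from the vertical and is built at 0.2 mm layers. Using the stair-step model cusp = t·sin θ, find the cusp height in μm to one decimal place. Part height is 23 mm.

sin(18.6°) = 0.3190, so cusp = 0.2 × 0.3190 = 0.0638 mm → 63.8 μm.

63.8 μm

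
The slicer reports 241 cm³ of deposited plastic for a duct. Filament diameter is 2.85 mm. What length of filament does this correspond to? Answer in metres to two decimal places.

37.78 m

A = π r² = π × 1.425² = 6.3794 mm².
Length = 241 cm³ / 6.3794 mm² = 241000 / 6.3794 = 37777.85 mm = 37.78 m.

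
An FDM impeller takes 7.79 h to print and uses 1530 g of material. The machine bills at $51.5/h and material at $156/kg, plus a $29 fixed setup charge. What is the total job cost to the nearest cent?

Machine cost = 51.5 × 7.79 = $401.185.
Feedstock cost: 156 × 1530/1000 → $238.68.
Adding setup: 401.185 + 238.68 + 29 → 668.865 ≈ $668.87.

$668.87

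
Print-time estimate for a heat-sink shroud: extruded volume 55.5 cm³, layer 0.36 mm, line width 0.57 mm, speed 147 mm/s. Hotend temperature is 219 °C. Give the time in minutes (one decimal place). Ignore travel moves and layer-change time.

Extrusion cross-section: 0.36 × 0.57 → 0.2052 mm².
Total extruded path = 55500/0.2052 = 270467.8 mm.
Extrusion time: 270467.8 / 147 → 1839.9 s.
1839.9 s = 30.7 minutes.

30.7 minutes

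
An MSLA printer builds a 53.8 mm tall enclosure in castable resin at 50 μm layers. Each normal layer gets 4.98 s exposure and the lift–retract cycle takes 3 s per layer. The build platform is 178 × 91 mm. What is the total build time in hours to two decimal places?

Layer count = ceil(53.8 / 0.05) = 1076.
Each layer takes = 4.98 + 3 = 7.98 s.
Total = 1076 × 7.98 = 8586.48 s = 2.39 hours.

2.39 hours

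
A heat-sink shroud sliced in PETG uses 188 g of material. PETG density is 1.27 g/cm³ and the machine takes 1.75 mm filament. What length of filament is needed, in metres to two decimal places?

61.54 m

Volume = 188 g / 1.27 g·cm⁻³ = 148.0315 cm³ = 148031.5 mm³.
Filament cross-section = π × (1.75/2)² = 2.4053 mm².
L = V/A = 148031.5/2.4053 = 61543.88 mm → 61.54 m.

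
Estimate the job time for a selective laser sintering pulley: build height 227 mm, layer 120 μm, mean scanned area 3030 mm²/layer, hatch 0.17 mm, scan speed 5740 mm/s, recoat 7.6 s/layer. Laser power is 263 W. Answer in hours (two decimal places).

5.63 hours

Layer count = ceil(227 / 0.12) = 1892.
Hatch length per layer = 3030 / 0.17, so 17823.5 mm.
Scan time per layer = 17823.5 / 5740 = 3.1051 s.
Per-layer time = 3.1051 + 7.6, so 10.7051 s.
1892 layers × 10.7051 s/layer = 20254.0492 s, i.e. 5.63 hours.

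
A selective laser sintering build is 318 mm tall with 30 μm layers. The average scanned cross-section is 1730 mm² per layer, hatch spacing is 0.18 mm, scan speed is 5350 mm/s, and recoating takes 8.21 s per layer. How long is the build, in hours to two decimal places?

29.46 hours

Layers = ⌈318/0.03⌉ = 10600.
Per-layer scan distance = 1730 / 0.18 = 9611.1 mm.
Scan time per layer: 9611.1 / 5350 → 1.7965 s.
Layer cycle = 1.7965 + 8.21, so 10.0065 s.
Total: 10600 × 10.0065 s = 106068.9 s → 29.46 hours.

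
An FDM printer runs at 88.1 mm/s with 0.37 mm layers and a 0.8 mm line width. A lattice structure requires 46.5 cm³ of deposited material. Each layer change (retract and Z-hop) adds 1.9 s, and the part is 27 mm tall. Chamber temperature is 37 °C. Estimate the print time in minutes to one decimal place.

Line area = 0.37 × 0.8, so 0.296 mm².
Path length: 46500 mm³ / 0.296 mm² → 157094.6 mm.
Extrusion time = 157094.6 / 88.1, so 1783.1 s.
Number of layers: 27 / 0.37 → 73 (rounded up).
Layer-change overhead: 73 × 1.9 → 138.7 s.
Total = 1783.1 + 138.7 = 1921.8 s = 32.0 minutes.

32.0 minutes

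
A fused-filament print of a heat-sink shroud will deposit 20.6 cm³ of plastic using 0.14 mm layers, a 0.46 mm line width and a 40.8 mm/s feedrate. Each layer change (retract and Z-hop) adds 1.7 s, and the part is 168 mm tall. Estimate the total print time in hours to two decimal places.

Bead cross-section: 0.14 × 0.46 → 0.0644 mm².
Total extruded path = 20600/0.0644 = 319875.8 mm.
Print-move time: 319875.8 / 40.8 → 7840.1 s.
Layer count = ceil(168 / 0.14) = 1200.
Non-print overhead = 1200 × 1.7 = 2040 s.
Altogether 7840.1 + 2040 = 9880.1 s, i.e. 2.74 hours.

2.74 hours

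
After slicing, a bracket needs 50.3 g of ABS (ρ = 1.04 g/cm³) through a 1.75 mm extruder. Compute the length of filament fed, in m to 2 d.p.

Volume = 50.3 g / 1.04 g·cm⁻³ = 48.3654 cm³ = 48365.4 mm³.
Cross-section of 1.75 mm filament: π·(1.75/2)² = 2.4053 mm².
Length = 48365.4 / 2.4053 = 20107.85 mm = 20.11 m.

20.11 m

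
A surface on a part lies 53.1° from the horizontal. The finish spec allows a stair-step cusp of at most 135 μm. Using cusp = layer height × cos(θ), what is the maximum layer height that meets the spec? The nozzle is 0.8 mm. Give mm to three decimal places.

Layer height = cusp / cos(53.1°) = 0.135 / 0.6004 = 0.225 mm.

0.225 mm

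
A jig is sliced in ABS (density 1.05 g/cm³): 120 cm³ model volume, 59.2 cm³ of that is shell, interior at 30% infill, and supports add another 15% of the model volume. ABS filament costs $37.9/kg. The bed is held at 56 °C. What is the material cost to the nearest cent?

Infill region = 120 − 59.2 = 60.8 cm³.
Infill volume = 0.30 × 60.8, so 18.24 cm³.
Support = 0.15 × 120, so 18 cm³.
Deposited volume: 59.2 + 18.24 + 18 → 95.44 cm³.
Mass = 95.44 × 1.05, so 100.212 g.
At $37.9/kg: 100.212/1000 × 37.9 = $3.80.

$3.80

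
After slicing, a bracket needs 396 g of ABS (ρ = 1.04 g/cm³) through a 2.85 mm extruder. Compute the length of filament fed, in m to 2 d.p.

59.69 m

Volume = 396 g / 1.04 g·cm⁻³ = 380.7692 cm³ = 380769.2 mm³.
A = π r² = π × 1.425² = 6.3794 mm².
Length = 380769.2 / 6.3794 = 59687.31 mm = 59.69 m.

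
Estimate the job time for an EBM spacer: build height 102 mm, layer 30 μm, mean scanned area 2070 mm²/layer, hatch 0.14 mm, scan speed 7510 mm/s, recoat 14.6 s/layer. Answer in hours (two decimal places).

Number of layers: 102 / 0.03 → 3400 (rounded up).
Scan path per layer = 2070 / 0.14, so 14785.7 mm.
Per-layer scan time = 14785.7 / 7510 = 1.9688 s.
Per-layer time = 1.9688 + 14.6 = 16.5688 s.
3400 layers × 16.5688 s/layer = 56333.92 s, i.e. 15.65 hours.

15.65 hours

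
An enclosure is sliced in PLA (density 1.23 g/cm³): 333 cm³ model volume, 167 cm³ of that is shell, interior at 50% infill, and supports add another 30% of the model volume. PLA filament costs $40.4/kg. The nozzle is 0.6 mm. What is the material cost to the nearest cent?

$17.39

Volume inside the shell: 333 − 167 → 166 cm³.
Infill volume = 0.50 × 166 = 83 cm³.
Support = 0.30 × 333 = 99.9 cm³.
Total extruded: 167 + 83 + 99.9 → 349.9 cm³.
Mass: 349.9 × 1.23 → 430.377 g.
At $40.4/kg: 430.377/1000 × 40.4 = $17.39.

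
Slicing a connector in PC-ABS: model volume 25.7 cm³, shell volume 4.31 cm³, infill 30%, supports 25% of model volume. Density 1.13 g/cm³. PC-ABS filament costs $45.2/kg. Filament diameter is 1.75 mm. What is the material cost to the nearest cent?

Interior volume: 25.7 − 4.31 → 21.39 cm³.
Infill deposited: 0.30 × 21.39 → 6.417 cm³.
Support: 0.25 × 25.7 → 6.425 cm³.
Total extruded = 4.31 + 6.417 + 6.425 = 17.152 cm³.
Mass = 17.152 × 1.13, so 19.38176 g.
At $45.2/kg: 19.38176/1000 × 45.2 = $0.88.

$0.88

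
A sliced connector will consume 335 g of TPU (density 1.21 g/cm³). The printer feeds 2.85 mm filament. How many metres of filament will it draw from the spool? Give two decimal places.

Extruded volume: 335/1.21 = 276.8595 cm³ (276859.5 mm³).
Cross-section of 2.85 mm filament: π·(2.85/2)² = 6.3794 mm².
Length = 276859.5 / 6.3794 = 43398.99 mm = 43.40 m.

43.40 m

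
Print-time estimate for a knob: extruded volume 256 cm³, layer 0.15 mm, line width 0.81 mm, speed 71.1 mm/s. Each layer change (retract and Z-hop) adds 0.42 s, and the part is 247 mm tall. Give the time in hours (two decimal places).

Bead cross-section: 0.15 × 0.81 → 0.1215 mm².
Total extruded path = 256000/0.1215 = 2106995.9 mm.
Time extruding = 2106995.9 / 71.1 = 29634.3 s.
Layers = ⌈247/0.15⌉ = 1647.
Non-print overhead: 1647 × 0.42 → 691.74 s.
Total = 29634.3 + 691.74 = 30326.04 s = 8.42 hours.

8.42 hours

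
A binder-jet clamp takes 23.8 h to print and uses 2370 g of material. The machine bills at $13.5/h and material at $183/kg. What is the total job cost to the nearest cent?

$755.01

Machine cost = 13.5 × 23.8 = $321.30.
Feedstock cost = 183 × 2370/1000 = $433.71.
Total = 321.30 + 433.71 = $755.01.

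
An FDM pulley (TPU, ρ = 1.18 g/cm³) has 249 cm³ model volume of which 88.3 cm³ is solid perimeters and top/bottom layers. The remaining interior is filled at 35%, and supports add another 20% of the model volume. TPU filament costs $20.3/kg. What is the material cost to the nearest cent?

$4.66

Interior volume = 249 − 88.3 = 160.7 cm³.
Infill volume = 0.35 × 160.7 = 56.245 cm³.
Support = 0.20 × 249, so 49.8 cm³.
Total printed volume = 88.3 + 56.245 + 49.8, so 194.345 cm³.
Mass: 194.345 × 1.18 → 229.3271 g.
At $20.3/kg: 229.3271/1000 × 20.3 = $4.66.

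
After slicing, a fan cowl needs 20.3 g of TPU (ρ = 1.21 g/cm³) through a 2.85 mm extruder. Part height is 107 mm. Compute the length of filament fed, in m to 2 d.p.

Extruded volume: 20.3/1.21 = 16.7769 cm³ (16776.9 mm³).
Filament cross-section = π × (2.85/2)² = 6.3794 mm².
L = V/A = 16776.9/6.3794 = 2629.86 mm → 2.63 m.

2.63 m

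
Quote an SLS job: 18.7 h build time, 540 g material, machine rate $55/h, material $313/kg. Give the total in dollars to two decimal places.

Machine cost = 55 × 18.7 = $1028.50.
Material cost: 313 × 540/1000 → $169.02.
Total = 1028.50 + 169.02 = $1197.52.

$1197.52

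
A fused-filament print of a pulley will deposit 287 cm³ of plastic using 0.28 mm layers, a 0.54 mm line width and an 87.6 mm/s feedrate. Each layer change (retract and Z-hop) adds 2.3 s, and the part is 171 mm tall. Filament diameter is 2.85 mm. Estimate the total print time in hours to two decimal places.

6.41 hours

Extrusion cross-section = 0.28 × 0.54 = 0.1512 mm².
Total extruded path = 287000/0.1512 = 1898148.1 mm.
Print-move time = 1898148.1 / 87.6, so 21668.4 s.
Layer count = ceil(171 / 0.28) = 611.
Layer-change overhead: 611 × 2.3 → 1405.3 s.
Total = 21668.4 + 1405.3 = 23073.7 s = 6.41 hours.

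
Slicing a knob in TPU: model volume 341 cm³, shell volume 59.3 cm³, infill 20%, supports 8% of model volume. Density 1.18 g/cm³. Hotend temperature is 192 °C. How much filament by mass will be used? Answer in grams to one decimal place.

168.6 g

Interior volume = 341 − 59.3, so 281.7 cm³.
Infill volume: 0.20 × 281.7 → 56.34 cm³.
Support = 0.08 × 341, so 27.28 cm³.
Deposited volume: 59.3 + 56.34 + 27.28 → 142.92 cm³.
Mass = 142.92 × 1.18, so 168.6456 g.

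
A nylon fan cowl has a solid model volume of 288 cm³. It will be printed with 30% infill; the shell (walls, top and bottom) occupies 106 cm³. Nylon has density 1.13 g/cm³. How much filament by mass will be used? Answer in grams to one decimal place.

Interior volume: 288 − 106 → 182 cm³.
Infill deposited = 0.30 × 182, so 54.6 cm³.
Total extruded: 106 + 54.6 → 160.6 cm³.
Mass = 160.6 × 1.13 = 181.478 g.

181.5 g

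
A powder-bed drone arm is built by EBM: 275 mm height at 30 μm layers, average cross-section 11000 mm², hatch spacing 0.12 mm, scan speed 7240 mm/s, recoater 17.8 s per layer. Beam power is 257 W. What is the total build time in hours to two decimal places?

77.57 hours

Layers = ⌈275/0.03⌉ = 9167.
Per-layer scan distance = 11000 / 0.12, so 91666.7 mm.
Beam time per layer = 91666.7 / 7240 = 12.6611 s.
Layer cycle = 12.6611 + 17.8, so 30.4611 s.
Build time = 9167 × 30.4611 = 279236.9037 s = 77.57 hours.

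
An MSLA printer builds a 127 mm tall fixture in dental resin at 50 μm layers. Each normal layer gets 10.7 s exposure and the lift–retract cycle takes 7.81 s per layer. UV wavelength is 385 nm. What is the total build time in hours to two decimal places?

Layer count = ceil(127 / 0.05) = 2540.
Per-layer time = 10.7 + 7.81, so 18.51 s.
Total = 2540 × 18.51 = 47015.4 s = 13.06 hours.

13.06 hours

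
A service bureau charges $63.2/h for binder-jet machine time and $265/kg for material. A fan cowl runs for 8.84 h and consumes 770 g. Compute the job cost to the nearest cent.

$762.74

Time charge: 63.2 × 8.84 → $558.688.
Feedstock cost = 265 × 770/1000, so $204.05.
Job cost: 558.688 + 204.05 = 762.738 ≈ $762.74.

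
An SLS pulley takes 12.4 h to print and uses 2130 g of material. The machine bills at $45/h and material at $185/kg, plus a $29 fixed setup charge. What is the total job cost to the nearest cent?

Time charge = 45 × 12.4 = $558.00.
Feedstock cost = 185 × 2130/1000 = $394.05.
Adding setup: 558.00 + 394.05 + 29 → $981.05.

$981.05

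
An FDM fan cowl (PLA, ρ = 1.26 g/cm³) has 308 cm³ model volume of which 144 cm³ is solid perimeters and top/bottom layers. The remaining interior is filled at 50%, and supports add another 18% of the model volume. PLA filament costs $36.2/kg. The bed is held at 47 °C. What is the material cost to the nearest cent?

$12.84

Infill region: 308 − 144 → 164 cm³.
Infill volume = 0.50 × 164 = 82 cm³.
Support = 0.18 × 308 = 55.44 cm³.
Deposited volume = 144 + 82 + 55.44 = 281.44 cm³.
Mass: 281.44 × 1.26 → 354.6144 g.
Cost = 354.6144 g / 1000 × $36.2/kg = $12.84.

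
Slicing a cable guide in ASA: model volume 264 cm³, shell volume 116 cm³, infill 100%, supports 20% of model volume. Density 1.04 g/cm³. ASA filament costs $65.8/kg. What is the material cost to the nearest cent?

$21.68

Volume inside the shell: 264 − 116 → 148 cm³.
Infill deposited: 1.00 × 148 → 148 cm³.
Support = 0.20 × 264, so 52.8 cm³.
Deposited volume = 116 + 148 + 52.8 = 316.8 cm³.
Mass = 316.8 × 1.04, so 329.472 g.
At $65.8/kg: 329.472/1000 × 65.8 = $21.68.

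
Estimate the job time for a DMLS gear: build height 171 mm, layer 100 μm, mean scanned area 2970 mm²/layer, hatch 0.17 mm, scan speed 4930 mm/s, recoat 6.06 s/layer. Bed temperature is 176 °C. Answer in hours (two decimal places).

Layers = ⌈171/0.1⌉ = 1710.
Per-layer scan distance: 2970 / 0.17 → 17470.6 mm.
Per-layer scan time = 17470.6 / 4930, so 3.5437 s.
Per-layer time = 3.5437 + 6.06, so 9.6037 s.
Build time = 1710 × 9.6037 = 16422.327 s = 4.56 hours.

4.56 hours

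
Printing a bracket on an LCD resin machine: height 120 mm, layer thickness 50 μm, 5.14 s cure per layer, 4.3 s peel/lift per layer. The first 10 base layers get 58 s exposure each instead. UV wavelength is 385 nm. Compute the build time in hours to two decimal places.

6.44 hours

Number of layers: 120 / 0.05 → 2400 (rounded up).
Bottom layers = 10 × (58 + 4.3) = 623 s.
Normal layers = 2390 × (5.14 + 4.3) = 22561.6 s.
Total = 623 + 22561.6 = 23184.6 s = 6.44 hours.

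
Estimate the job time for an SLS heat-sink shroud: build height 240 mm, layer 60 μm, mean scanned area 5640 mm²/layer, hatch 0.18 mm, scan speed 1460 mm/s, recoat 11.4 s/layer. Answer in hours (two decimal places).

Number of layers: 240 / 0.06 → 4000 (rounded up).
Hatch length per layer: 5640 / 0.18 → 31333.3 mm.
Per-layer scan time = 31333.3 / 1460 = 21.4612 s.
Per-layer time = 21.4612 + 11.4 = 32.8612 s.
4000 layers × 32.8612 s/layer = 131444.8 s, i.e. 36.51 hours.

36.51 hours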